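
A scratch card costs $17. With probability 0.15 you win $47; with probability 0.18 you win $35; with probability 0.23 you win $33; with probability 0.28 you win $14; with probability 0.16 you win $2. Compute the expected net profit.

8.18

E[payout] = 47·0.15 + 35·0.18 + 33·0.23 + 14·0.28 + 2·0.16
 = 7.05 + 6.3 + 7.59 + 3.92 + 0.32
 = 25.18
Net = 25.18 - 17 = 8.18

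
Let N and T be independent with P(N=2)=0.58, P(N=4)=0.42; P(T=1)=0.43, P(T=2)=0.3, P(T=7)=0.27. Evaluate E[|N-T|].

E[|N-T|] = Σ_n Σ_t |n-t| · P(N=n)P(T=t)
 = 1·0.2494 + 0·0.174 + 5·0.1566 + 3·0.1806 + 2·0.126 + 3·0.1134
 = 0.2494 + 0 + 0.783 + 0.5418 + 0.252 + 0.3402
 = 2.1664

2.1664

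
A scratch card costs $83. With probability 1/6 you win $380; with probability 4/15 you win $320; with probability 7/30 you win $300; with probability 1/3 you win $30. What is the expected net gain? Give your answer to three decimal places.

E[payout] = 380·1/6 + 320·4/15 + 300·7/30 + 30·1/3
 = 190/3 + 256/3 + 70 + 10
 = 686/3
Net = 686/3 - 83 = 437/3

145.667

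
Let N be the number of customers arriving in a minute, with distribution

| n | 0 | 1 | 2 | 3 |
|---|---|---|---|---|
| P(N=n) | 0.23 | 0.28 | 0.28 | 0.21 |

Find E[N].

1.47

E[N] = Σ n·P(N=n)
 = 0·0.23 + 1·0.28 + 2·0.28 + 3·0.21
 = 0 + 0.28 + 0.56 + 0.63
 = 1.47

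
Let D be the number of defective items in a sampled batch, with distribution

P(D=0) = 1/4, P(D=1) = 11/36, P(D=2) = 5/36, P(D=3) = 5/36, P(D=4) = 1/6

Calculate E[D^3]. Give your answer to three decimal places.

15.833

E[D^3] = Σ d^3·P(D=d)
 = 0·1/4 + 1·11/36 + 8·5/36 + 27·5/36 + 64·1/6
 = 0 + 11/36 + 10/9 + 15/4 + 32/3
 = 95/6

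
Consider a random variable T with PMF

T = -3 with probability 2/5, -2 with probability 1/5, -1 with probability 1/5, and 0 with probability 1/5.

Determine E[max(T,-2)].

E[max(T,-2)] = Σ max(t,-2)·P(T=t)
 = (-2)·2/5 + (-2)·1/5 + (-1)·1/5 + 0·1/5
 = (-4/5) + (-2/5) + (-1/5) + 0
 = -7/5

-1.4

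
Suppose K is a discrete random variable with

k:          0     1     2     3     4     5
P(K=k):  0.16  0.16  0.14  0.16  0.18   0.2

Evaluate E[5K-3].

E[5K-3] = Σ (5k-3)·P(K=k)
 = (-3)·0.16 + 2·0.16 + 7·0.14 + 12·0.16 + 17·0.18 + 22·0.2
 = (-0.48) + 0.32 + 0.98 + 1.92 + 3.06 + 4.4
 = 10.2

10.2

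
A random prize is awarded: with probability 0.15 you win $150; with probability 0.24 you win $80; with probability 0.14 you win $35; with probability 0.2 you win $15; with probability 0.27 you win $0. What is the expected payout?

49.6

E[payout] = 150·0.15 + 80·0.24 + 35·0.14 + 15·0.2 + 0·0.27
 = 22.5 + 19.2 + 4.9 + 3 + 0
 = 49.6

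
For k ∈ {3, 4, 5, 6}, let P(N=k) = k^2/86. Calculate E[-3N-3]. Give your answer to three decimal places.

-18.070

E[-3N-3] = Σ (-3n-3)·P(N=n)
 = (-12)·9/86 + (-15)·8/43 + (-18)·25/86 + (-21)·18/43
 = (-54/43) + (-120/43) + (-225/43) + (-378/43)
 = -777/43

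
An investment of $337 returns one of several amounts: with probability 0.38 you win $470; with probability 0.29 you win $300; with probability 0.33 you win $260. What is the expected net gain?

E[payout] = 470·0.38 + 300·0.29 + 260·0.33
 = 178.6 + 87 + 85.8
 = 351.4
Net = 351.4 - 337 = 14.4

14.4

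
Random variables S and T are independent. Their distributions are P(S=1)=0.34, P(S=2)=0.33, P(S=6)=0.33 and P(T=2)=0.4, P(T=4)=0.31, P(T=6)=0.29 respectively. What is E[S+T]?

6.76

E[S+T] = Σ_s Σ_t (s+t) · P(S=s)P(T=t)
 = 3·0.136 + 5·0.1054 + 7·0.0986 + 4·0.132 + 6·0.1023 + 8·0.0957 + 8·0.132 + 10·0.1023 + 12·0.0957
 = 0.408 + 0.527 + 0.6902 + 0.528 + 0.6138 + 0.7656 + 1.056 + 1.023 + 1.1484
 = 6.76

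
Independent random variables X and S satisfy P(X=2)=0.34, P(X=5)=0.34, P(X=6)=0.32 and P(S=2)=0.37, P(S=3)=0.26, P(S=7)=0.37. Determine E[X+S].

8.41

E[X+S] = Σ_x Σ_s (x+s) · P(X=x)P(S=s)
 = 4·0.1258 + 5·0.0884 + 9·0.1258 + 7·0.1258 + 8·0.0884 + 12·0.1258 + 8·0.1184 + 9·0.0832 + 13·0.1184
 = 0.5032 + 0.442 + 1.1322 + 0.8806 + 0.7072 + 1.5096 + 0.9472 + 0.7488 + 1.5392
 = 8.41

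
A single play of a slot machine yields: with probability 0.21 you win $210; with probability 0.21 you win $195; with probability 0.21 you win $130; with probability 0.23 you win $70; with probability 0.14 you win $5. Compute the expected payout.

129.15

E[payout] = 210·0.21 + 195·0.21 + 130·0.21 + 70·0.23 + 5·0.14
 = 44.1 + 40.95 + 27.3 + 16.1 + 0.7
 = 129.15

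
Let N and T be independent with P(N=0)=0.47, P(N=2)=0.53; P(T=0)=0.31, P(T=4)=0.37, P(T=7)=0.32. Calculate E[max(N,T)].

4.0486

E[max(N,T)] = Σ_n Σ_t max(n,t) · P(N=n)P(T=t)
 = 0·0.1457 + 4·0.1739 + 7·0.1504 + 2·0.1643 + 4·0.1961 + 7·0.1696
 = 0 + 0.6956 + 1.0528 + 0.3286 + 0.7844 + 1.1872
 = 4.0486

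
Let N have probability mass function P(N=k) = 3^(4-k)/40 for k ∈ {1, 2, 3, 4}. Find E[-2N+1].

-1.9

E[-2N+1] = Σ (-2n+1)·P(N=n)
 = (-1)·27/40 + (-3)·9/40 + (-5)·3/40 + (-7)·1/40
 = (-27/40) + (-27/40) + (-3/8) + (-7/40)
 = -19/10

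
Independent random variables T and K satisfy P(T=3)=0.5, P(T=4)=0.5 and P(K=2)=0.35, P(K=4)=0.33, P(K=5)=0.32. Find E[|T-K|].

E[|T-K|] = Σ_t Σ_k |t-k| · P(T=t)P(K=k)
 = 1·0.175 + 1·0.165 + 2·0.16 + 2·0.175 + 0·0.165 + 1·0.16
 = 0.175 + 0.165 + 0.32 + 0.35 + 0 + 0.16
 = 1.17

1.17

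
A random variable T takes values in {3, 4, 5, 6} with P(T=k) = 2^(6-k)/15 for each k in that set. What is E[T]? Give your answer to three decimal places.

3.733

E[T] = Σ t·P(T=t)
 = 3·8/15 + 4·4/15 + 5·2/15 + 6·1/15
 = 8/5 + 16/15 + 2/3 + 2/5
 = 56/15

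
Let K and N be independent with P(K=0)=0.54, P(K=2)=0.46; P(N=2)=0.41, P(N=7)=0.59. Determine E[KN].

E[KN] = Σ_k Σ_n kn · P(K=k)P(N=n)
 = 0·0.2214 + 0·0.3186 + 4·0.1886 + 14·0.2714
 = 0 + 0 + 0.7544 + 3.7996
 = 4.554

4.554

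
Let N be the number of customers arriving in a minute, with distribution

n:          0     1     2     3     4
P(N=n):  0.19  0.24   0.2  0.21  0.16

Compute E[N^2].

E[N^2] = Σ n^2·P(N=n)
 = 0·0.19 + 1·0.24 + 4·0.2 + 9·0.21 + 16·0.16
 = 0 + 0.24 + 0.8 + 1.89 + 2.56
 = 5.49

5.49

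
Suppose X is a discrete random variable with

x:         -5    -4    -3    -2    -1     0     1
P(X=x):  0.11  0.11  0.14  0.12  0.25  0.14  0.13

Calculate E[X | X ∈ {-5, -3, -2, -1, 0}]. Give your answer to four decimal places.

P(X ∈ {-5, -3, -2, -1, 0}) = 0.11 + 0.14 + 0.12 + 0.25 + 0.14 = 0.76.
E[X | X ∈ {-5, -3, -2, -1, 0}] = [(-5)·0.11 + (-3)·0.14 + (-2)·0.12 + (-1)·0.25 + 0·0.14] / 0.76
 = -1.46 / 0.76
 = -73/38

-1.9211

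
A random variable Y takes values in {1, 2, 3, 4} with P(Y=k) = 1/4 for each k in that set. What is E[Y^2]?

7.5

E[Y^2] = Σ y^2·P(Y=y)
 = 1·1/4 + 4·1/4 + 9·1/4 + 16·1/4
 = 1/4 + 1 + 9/4 + 4
 = 15/2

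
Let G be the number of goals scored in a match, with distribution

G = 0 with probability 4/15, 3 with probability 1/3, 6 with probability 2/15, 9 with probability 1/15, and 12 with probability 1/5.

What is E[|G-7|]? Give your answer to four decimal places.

4.4667

E[|G-7|] = Σ |g-7|·P(G=g)
 = 7·4/15 + 4·1/3 + 1·2/15 + 2·1/15 + 5·1/5
 = 28/15 + 4/3 + 2/15 + 2/15 + 1
 = 67/15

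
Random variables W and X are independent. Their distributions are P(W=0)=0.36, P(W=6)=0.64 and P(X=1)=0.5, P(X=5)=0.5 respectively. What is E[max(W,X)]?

4.92

E[max(W,X)] = Σ_w Σ_x max(w,x) · P(W=w)P(X=x)
 = 1·0.18 + 5·0.18 + 6·0.32 + 6·0.32
 = 0.18 + 0.9 + 1.92 + 1.92
 = 4.92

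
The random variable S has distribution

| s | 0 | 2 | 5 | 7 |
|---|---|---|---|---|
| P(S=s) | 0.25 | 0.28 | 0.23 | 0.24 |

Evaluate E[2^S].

39.45

E[2^S] = Σ 2^s·P(S=s)
 = 1·0.25 + 4·0.28 + 32·0.23 + 128·0.24
 = 0.25 + 1.12 + 7.36 + 30.72
 = 39.45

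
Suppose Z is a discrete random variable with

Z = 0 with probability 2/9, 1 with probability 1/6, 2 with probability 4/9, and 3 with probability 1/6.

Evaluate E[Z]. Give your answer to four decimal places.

1.5556

E[Z] = Σ z·P(Z=z)
 = 0·2/9 + 1·1/6 + 2·4/9 + 3·1/6
 = 0 + 1/6 + 8/9 + 1/2
 = 14/9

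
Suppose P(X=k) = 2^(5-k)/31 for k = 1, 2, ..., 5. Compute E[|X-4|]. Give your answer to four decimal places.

E[|X-4|] = Σ |x-4|·P(X=x)
 = 3·16/31 + 2·8/31 + 1·4/31 + 0·2/31 + 1·1/31
 = 48/31 + 16/31 + 4/31 + 0 + 1/31
 = 69/31

2.2258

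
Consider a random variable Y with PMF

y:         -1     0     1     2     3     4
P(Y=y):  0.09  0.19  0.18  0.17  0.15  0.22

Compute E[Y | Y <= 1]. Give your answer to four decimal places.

0.1957

P(Y <= 1) = 0.09 + 0.19 + 0.18 = 0.46.
E[Y | Y <= 1] = [(-1)·0.09 + 0·0.19 + 1·0.18] / 0.46
 = 0.09 / 0.46
 = 9/46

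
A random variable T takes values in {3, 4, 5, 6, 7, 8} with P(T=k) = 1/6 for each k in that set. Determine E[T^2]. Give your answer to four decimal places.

E[T^2] = Σ t^2·P(T=t)
 = 9·1/6 + 16·1/6 + 25·1/6 + 36·1/6 + 49·1/6 + 64·1/6
 = 3/2 + 8/3 + 25/6 + 6 + 49/6 + 32/3
 = 199/6

33.1667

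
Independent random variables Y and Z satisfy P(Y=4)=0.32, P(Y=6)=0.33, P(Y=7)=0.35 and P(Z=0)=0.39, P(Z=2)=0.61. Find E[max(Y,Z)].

5.71

E[max(Y,Z)] = Σ_y Σ_z max(y,z) · P(Y=y)P(Z=z)
 = 4·0.1248 + 4·0.1952 + 6·0.1287 + 6·0.2013 + 7·0.1365 + 7·0.2135
 = 0.4992 + 0.7808 + 0.7722 + 1.2078 + 0.9555 + 1.4945
 = 5.71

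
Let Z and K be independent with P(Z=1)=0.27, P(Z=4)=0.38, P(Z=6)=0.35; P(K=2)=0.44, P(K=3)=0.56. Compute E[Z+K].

E[Z+K] = Σ_z Σ_k (z+k) · P(Z=z)P(K=k)
 = 3·0.1188 + 4·0.1512 + 6·0.1672 + 7·0.2128 + 8·0.154 + 9·0.196
 = 0.3564 + 0.6048 + 1.0032 + 1.4896 + 1.232 + 1.764
 = 6.45

6.45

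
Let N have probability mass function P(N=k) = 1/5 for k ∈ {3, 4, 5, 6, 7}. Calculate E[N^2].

E[N^2] = Σ n^2·P(N=n)
 = 9·1/5 + 16·1/5 + 25·1/5 + 36·1/5 + 49·1/5
 = 9/5 + 16/5 + 5 + 36/5 + 49/5
 = 27

27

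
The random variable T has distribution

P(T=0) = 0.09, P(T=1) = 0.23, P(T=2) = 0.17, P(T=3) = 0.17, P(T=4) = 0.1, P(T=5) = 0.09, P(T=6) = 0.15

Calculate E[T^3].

56.23

E[T^3] = Σ t^3·P(T=t)
 = 0·0.09 + 1·0.23 + 8·0.17 + 27·0.17 + 64·0.1 + 125·0.09 + 216·0.15
 = 0 + 0.23 + 1.36 + 4.59 + 6.4 + 11.25 + 32.4
 = 56.23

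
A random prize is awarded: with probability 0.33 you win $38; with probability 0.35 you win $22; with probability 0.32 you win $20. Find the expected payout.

26.64

E[payout] = 38·0.33 + 22·0.35 + 20·0.32
 = 12.54 + 7.7 + 6.4
 = 26.64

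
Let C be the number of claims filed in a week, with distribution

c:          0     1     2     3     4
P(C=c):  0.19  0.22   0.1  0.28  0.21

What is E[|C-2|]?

E[|C-2|] = Σ |c-2|·P(C=c)
 = 2·0.19 + 1·0.22 + 0·0.1 + 1·0.28 + 2·0.21
 = 0.38 + 0.22 + 0 + 0.28 + 0.42
 = 1.3

1.3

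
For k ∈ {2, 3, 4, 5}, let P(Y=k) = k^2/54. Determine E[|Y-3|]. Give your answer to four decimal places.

1.2963

E[|Y-3|] = Σ |y-3|·P(Y=y)
 = 1·2/27 + 0·1/6 + 1·8/27 + 2·25/54
 = 2/27 + 0 + 8/27 + 25/27
 = 35/27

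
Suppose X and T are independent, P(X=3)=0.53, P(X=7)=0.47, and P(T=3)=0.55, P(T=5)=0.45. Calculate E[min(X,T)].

3.423

E[min(X,T)] = Σ_x Σ_t min(x,t) · P(X=x)P(T=t)
 = 3·0.2915 + 3·0.2385 + 3·0.2585 + 5·0.2115
 = 0.8745 + 0.7155 + 0.7755 + 1.0575
 = 3.423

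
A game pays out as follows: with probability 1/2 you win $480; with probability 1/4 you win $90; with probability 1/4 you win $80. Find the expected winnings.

E[payout] = 480·1/2 + 90·1/4 + 80·1/4
 = 240 + 45/2 + 20
 = 565/2

282.5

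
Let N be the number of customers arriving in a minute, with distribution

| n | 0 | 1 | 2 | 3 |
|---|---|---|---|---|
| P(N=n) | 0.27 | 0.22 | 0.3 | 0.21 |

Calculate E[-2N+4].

E[-2N+4] = Σ (-2n+4)·P(N=n)
 = 4·0.27 + 2·0.22 + 0·0.3 + (-2)·0.21
 = 1.08 + 0.44 + 0 + (-0.42)
 = 1.1

1.1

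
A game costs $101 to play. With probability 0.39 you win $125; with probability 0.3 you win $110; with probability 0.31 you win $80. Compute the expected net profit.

E[payout] = 125·0.39 + 110·0.3 + 80·0.31
 = 48.75 + 33 + 24.8
 = 106.55
Net = 106.55 - 101 = 5.55

5.55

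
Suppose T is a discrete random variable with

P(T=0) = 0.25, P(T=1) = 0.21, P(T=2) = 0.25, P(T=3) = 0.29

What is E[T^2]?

E[T^2] = Σ t^2·P(T=t)
 = 0·0.25 + 1·0.21 + 4·0.25 + 9·0.29
 = 0 + 0.21 + 1 + 2.61
 = 3.82

3.82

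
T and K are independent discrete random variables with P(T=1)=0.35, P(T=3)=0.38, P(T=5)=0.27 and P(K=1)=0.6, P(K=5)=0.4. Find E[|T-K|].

1.968

E[|T-K|] = Σ_t Σ_k |t-k| · P(T=t)P(K=k)
 = 0·0.21 + 4·0.14 + 2·0.228 + 2·0.152 + 4·0.162 + 0·0.108
 = 0 + 0.56 + 0.456 + 0.304 + 0.648 + 0
 = 1.968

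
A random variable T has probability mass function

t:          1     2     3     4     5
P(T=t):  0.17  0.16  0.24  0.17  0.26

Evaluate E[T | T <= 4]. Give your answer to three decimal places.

2.554

P(T <= 4) = 0.17 + 0.16 + 0.24 + 0.17 = 0.74.
E[T | T <= 4] = [1·0.17 + 2·0.16 + 3·0.24 + 4·0.17] / 0.74
 = 1.89 / 0.74
 = 189/74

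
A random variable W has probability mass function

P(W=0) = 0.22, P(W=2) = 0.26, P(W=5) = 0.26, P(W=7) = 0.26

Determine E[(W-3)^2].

E[(W-3)^2] = Σ (w-3)^2·P(W=w)
 = 9·0.22 + 1·0.26 + 4·0.26 + 16·0.26
 = 1.98 + 0.26 + 1.04 + 4.16
 = 7.44

7.44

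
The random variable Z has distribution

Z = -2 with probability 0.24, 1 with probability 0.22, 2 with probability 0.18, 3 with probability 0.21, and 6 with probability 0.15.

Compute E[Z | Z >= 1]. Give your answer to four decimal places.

P(Z >= 1) = 0.22 + 0.18 + 0.21 + 0.15 = 0.76.
E[Z | Z >= 1] = [1·0.22 + 2·0.18 + 3·0.21 + 6·0.15] / 0.76
 = 2.11 / 0.76
 = 211/76

2.7763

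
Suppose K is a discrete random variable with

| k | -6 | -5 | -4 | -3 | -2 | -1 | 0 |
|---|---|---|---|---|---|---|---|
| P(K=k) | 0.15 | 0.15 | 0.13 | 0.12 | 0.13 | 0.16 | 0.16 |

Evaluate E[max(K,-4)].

E[max(K,-4)] = Σ max(k,-4)·P(K=k)
 = (-4)·0.15 + (-4)·0.15 + (-4)·0.13 + (-3)·0.12 + (-2)·0.13 + (-1)·0.16 + 0·0.16
 = (-0.6) + (-0.6) + (-0.52) + (-0.36) + (-0.26) + (-0.16) + 0
 = -2.5

-2.5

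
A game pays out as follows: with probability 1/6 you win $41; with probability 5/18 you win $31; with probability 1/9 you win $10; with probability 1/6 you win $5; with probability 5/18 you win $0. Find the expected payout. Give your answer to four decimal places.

E[payout] = 41·1/6 + 31·5/18 + 10·1/9 + 5·1/6 + 0·5/18
 = 41/6 + 155/18 + 10/9 + 5/6 + 0
 = 313/18

17.3889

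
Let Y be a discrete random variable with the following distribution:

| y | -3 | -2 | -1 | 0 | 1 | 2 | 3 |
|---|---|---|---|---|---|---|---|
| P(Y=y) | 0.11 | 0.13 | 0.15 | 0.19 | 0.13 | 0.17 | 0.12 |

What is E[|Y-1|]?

E[|Y-1|] = Σ |y-1|·P(Y=y)
 = 4·0.11 + 3·0.13 + 2·0.15 + 1·0.19 + 0·0.13 + 1·0.17 + 2·0.12
 = 0.44 + 0.39 + 0.3 + 0.19 + 0 + 0.17 + 0.24
 = 1.73

1.73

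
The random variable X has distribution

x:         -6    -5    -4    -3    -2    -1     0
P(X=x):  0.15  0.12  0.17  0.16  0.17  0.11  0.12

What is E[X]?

-3.11

E[X] = Σ x·P(X=x)
 = (-6)·0.15 + (-5)·0.12 + (-4)·0.17 + (-3)·0.16 + (-2)·0.17 + (-1)·0.11 + 0·0.12
 = (-0.9) + (-0.6) + (-0.68) + (-0.48) + (-0.34) + (-0.11) + 0
 = -3.11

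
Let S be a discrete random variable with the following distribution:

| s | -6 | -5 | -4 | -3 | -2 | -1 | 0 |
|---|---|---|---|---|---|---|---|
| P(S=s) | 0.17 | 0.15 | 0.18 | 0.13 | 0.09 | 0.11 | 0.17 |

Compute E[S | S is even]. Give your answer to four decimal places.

P(S is even) = 0.17 + 0.18 + 0.09 + 0.17 = 0.61.
E[S | S is even] = [(-6)·0.17 + (-4)·0.18 + (-2)·0.09 + 0·0.17] / 0.61
 = -1.92 / 0.61
 = -192/61

-3.1475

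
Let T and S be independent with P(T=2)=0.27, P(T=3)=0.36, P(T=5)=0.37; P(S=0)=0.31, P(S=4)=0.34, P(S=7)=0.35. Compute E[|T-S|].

E[|T-S|] = Σ_t Σ_s |t-s| · P(T=t)P(S=s)
 = 2·0.0837 + 2·0.0918 + 5·0.0945 + 3·0.1116 + 1·0.1224 + 4·0.126 + 5·0.1147 + 1·0.1258 + 2·0.1295
 = 0.1674 + 0.1836 + 0.4725 + 0.3348 + 0.1224 + 0.504 + 0.5735 + 0.1258 + 0.259
 = 2.743

2.743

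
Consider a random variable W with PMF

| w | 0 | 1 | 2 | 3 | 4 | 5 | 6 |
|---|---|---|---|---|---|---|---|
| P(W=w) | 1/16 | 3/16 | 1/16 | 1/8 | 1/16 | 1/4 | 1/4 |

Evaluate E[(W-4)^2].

4.3125

E[(W-4)^2] = Σ (w-4)^2·P(W=w)
 = 16·1/16 + 9·3/16 + 4·1/16 + 1·1/8 + 0·1/16 + 1·1/4 + 4·1/4
 = 1 + 27/16 + 1/4 + 1/8 + 0 + 1/4 + 1
 = 69/16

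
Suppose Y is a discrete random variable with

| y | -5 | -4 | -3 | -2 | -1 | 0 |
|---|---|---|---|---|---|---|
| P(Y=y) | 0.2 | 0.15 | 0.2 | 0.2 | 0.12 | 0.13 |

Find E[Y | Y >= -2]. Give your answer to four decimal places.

P(Y >= -2) = 0.2 + 0.12 + 0.13 = 0.45.
E[Y | Y >= -2] = [(-2)·0.2 + (-1)·0.12 + 0·0.13] / 0.45
 = -0.52 / 0.45
 = -52/45

-1.1556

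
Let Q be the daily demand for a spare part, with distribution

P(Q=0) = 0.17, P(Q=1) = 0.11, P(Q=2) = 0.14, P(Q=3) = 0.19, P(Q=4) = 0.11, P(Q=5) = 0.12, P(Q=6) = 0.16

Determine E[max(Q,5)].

E[max(Q,5)] = Σ max(q,5)·P(Q=q)
 = 5·0.17 + 5·0.11 + 5·0.14 + 5·0.19 + 5·0.11 + 5·0.12 + 6·0.16
 = 0.85 + 0.55 + 0.7 + 0.95 + 0.55 + 0.6 + 0.96
 = 5.16

5.16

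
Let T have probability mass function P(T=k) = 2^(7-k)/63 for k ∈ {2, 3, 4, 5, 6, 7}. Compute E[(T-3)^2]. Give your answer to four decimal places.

1.4286

E[(T-3)^2] = Σ (t-3)^2·P(T=t)
 = 1·32/63 + 0·16/63 + 1·8/63 + 4·4/63 + 9·2/63 + 16·1/63
 = 32/63 + 0 + 8/63 + 16/63 + 2/7 + 16/63
 = 10/7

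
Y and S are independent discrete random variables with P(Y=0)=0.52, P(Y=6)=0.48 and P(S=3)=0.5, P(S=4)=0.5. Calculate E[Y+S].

E[Y+S] = Σ_y Σ_s (y+s) · P(Y=y)P(S=s)
 = 3·0.26 + 4·0.26 + 9·0.24 + 10·0.24
 = 0.78 + 1.04 + 2.16 + 2.4
 = 6.38

6.38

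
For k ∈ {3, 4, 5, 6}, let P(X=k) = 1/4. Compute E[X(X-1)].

E[X(X-1)] = Σ x(x-1)·P(X=x)
 = 6·1/4 + 12·1/4 + 20·1/4 + 30·1/4
 = 3/2 + 3 + 5 + 15/2
 = 17

17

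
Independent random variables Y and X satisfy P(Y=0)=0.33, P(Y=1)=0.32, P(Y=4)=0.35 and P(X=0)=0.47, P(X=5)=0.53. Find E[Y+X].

4.37

E[Y+X] = Σ_y Σ_x (y+x) · P(Y=y)P(X=x)
 = 0·0.1551 + 5·0.1749 + 1·0.1504 + 6·0.1696 + 4·0.1645 + 9·0.1855
 = 0 + 0.8745 + 0.1504 + 1.0176 + 0.658 + 1.6695
 = 4.37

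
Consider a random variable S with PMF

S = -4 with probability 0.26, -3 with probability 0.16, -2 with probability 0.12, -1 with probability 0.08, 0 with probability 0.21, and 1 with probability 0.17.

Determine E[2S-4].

E[2S-4] = Σ (2s-4)·P(S=s)
 = (-12)·0.26 + (-10)·0.16 + (-8)·0.12 + (-6)·0.08 + (-4)·0.21 + (-2)·0.17
 = (-3.12) + (-1.6) + (-0.96) + (-0.48) + (-0.84) + (-0.34)
 = -7.34

-7.34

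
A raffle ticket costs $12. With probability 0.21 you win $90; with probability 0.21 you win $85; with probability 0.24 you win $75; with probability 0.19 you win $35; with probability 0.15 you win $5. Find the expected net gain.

50.15

E[payout] = 90·0.21 + 85·0.21 + 75·0.24 + 35·0.19 + 5·0.15
 = 18.9 + 17.85 + 18 + 6.65 + 0.75
 = 62.15
Net = 62.15 - 12 = 50.15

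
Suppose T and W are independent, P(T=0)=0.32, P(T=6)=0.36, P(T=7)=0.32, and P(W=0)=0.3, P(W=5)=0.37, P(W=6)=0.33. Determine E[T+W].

E[T+W] = Σ_t Σ_w (t+w) · P(T=t)P(W=w)
 = 0·0.096 + 5·0.1184 + 6·0.1056 + 6·0.108 + 11·0.1332 + 12·0.1188 + 7·0.096 + 12·0.1184 + 13·0.1056
 = 0 + 0.592 + 0.6336 + 0.648 + 1.4652 + 1.4256 + 0.672 + 1.4208 + 1.3728
 = 8.23

8.23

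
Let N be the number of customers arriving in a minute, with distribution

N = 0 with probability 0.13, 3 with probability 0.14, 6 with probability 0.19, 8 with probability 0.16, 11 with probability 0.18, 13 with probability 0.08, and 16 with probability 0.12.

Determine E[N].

7.78

E[N] = Σ n·P(N=n)
 = 0·0.13 + 3·0.14 + 6·0.19 + 8·0.16 + 11·0.18 + 13·0.08 + 16·0.12
 = 0 + 0.42 + 1.14 + 1.28 + 1.98 + 1.04 + 1.92
 = 7.78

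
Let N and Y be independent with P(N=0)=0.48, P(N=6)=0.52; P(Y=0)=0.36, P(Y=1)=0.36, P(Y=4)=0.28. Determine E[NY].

E[NY] = Σ_n Σ_y ny · P(N=n)P(Y=y)
 = 0·0.1728 + 0·0.1728 + 0·0.1344 + 0·0.1872 + 6·0.1872 + 24·0.1456
 = 0 + 0 + 0 + 0 + 1.1232 + 3.4944
 = 4.6176

4.6176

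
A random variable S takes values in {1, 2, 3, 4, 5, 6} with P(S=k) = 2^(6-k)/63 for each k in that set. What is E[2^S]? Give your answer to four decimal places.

6.0952

E[2^S] = Σ 2^s·P(S=s)
 = 2·32/63 + 4·16/63 + 8·8/63 + 16·4/63 + 32·2/63 + 64·1/63
 = 64/63 + 64/63 + 64/63 + 64/63 + 64/63 + 64/63
 = 128/21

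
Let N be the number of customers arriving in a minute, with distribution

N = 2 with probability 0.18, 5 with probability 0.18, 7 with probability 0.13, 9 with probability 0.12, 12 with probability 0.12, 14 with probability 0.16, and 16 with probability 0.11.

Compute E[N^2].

E[N^2] = Σ n^2·P(N=n)
 = 4·0.18 + 25·0.18 + 49·0.13 + 81·0.12 + 144·0.12 + 196·0.16 + 256·0.11
 = 0.72 + 4.5 + 6.37 + 9.72 + 17.28 + 31.36 + 28.16
 = 98.11

98.11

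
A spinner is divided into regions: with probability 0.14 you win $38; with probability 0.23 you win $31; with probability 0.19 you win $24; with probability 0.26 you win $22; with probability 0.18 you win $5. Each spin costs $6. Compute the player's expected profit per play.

E[payout] = 38·0.14 + 31·0.23 + 24·0.19 + 22·0.26 + 5·0.18
 = 5.32 + 7.13 + 4.56 + 5.72 + 0.9
 = 23.63
Net = 23.63 - 6 = 17.63

17.63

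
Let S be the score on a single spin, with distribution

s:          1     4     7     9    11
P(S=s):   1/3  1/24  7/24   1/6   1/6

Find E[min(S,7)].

E[min(S,7)] = Σ min(s,7)·P(S=s)
 = 1·1/3 + 4·1/24 + 7·7/24 + 7·1/6 + 7·1/6
 = 1/3 + 1/6 + 49/24 + 7/6 + 7/6
 = 39/8

4.875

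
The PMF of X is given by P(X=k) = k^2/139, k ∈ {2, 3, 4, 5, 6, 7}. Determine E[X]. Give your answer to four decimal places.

5.6331

E[X] = Σ x·P(X=x)
 = 2·4/139 + 3·9/139 + 4·16/139 + 5·25/139 + 6·36/139 + 7·49/139
 = 8/139 + 27/139 + 64/139 + 125/139 + 216/139 + 343/139
 = 783/139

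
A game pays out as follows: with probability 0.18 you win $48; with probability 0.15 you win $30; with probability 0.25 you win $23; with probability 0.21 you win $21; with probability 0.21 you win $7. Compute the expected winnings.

24.77

E[payout] = 48·0.18 + 30·0.15 + 23·0.25 + 21·0.21 + 7·0.21
 = 8.64 + 4.5 + 5.75 + 4.41 + 1.47
 = 24.77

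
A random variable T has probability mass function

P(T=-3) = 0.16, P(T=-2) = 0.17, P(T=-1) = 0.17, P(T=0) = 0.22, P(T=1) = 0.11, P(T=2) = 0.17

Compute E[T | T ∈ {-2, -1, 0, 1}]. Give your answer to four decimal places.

-0.5970

P(T ∈ {-2, -1, 0, 1}) = 0.17 + 0.17 + 0.22 + 0.11 = 0.67.
E[T | T ∈ {-2, -1, 0, 1}] = [(-2)·0.17 + (-1)·0.17 + 0·0.22 + 1·0.11] / 0.67
 = -0.4 / 0.67
 = -40/67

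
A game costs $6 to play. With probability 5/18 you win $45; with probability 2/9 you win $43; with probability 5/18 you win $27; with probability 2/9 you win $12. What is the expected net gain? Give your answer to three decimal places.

26.222

E[payout] = 45·5/18 + 43·2/9 + 27·5/18 + 12·2/9
 = 25/2 + 86/9 + 15/2 + 8/3
 = 290/9
Net = 290/9 - 6 = 236/9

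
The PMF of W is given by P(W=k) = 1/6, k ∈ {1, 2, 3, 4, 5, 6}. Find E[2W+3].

10

E[2W+3] = Σ (2w+3)·P(W=w)
 = 5·1/6 + 7·1/6 + 9·1/6 + 11·1/6 + 13·1/6 + 15·1/6
 = 5/6 + 7/6 + 3/2 + 11/6 + 13/6 + 5/2
 = 10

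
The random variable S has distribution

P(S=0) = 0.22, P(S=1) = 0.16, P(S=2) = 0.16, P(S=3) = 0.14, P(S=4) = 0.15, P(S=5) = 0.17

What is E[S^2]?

E[S^2] = Σ s^2·P(S=s)
 = 0·0.22 + 1·0.16 + 4·0.16 + 9·0.14 + 16·0.15 + 25·0.17
 = 0 + 0.16 + 0.64 + 1.26 + 2.4 + 4.25
 = 8.71

8.71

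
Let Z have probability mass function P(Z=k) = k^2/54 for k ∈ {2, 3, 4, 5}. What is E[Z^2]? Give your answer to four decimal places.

E[Z^2] = Σ z^2·P(Z=z)
 = 4·2/27 + 9·1/6 + 16·8/27 + 25·25/54
 = 8/27 + 3/2 + 128/27 + 625/54
 = 163/9

18.1111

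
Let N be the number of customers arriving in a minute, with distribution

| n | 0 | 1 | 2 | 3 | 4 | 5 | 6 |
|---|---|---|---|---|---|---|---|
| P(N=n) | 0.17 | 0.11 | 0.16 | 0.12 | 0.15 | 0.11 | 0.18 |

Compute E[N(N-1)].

E[N(N-1)] = Σ n(n-1)·P(N=n)
 = 0·0.17 + 0·0.11 + 2·0.16 + 6·0.12 + 12·0.15 + 20·0.11 + 30·0.18
 = 0 + 0 + 0.32 + 0.72 + 1.8 + 2.2 + 5.4
 = 10.44

10.44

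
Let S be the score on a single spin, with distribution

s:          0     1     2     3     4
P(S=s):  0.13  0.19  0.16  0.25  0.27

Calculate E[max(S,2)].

E[max(S,2)] = Σ max(s,2)·P(S=s)
 = 2·0.13 + 2·0.19 + 2·0.16 + 3·0.25 + 4·0.27
 = 0.26 + 0.38 + 0.32 + 0.75 + 1.08
 = 2.79

2.79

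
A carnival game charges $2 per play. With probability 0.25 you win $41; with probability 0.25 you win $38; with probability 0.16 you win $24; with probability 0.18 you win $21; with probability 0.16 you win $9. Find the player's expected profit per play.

E[payout] = 41·0.25 + 38·0.25 + 24·0.16 + 21·0.18 + 9·0.16
 = 10.25 + 9.5 + 3.84 + 3.78 + 1.44
 = 28.81
Net = 28.81 - 2 = 26.81

26.81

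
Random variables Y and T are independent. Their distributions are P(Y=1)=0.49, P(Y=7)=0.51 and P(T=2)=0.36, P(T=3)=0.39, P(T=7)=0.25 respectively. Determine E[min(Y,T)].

E[min(Y,T)] = Σ_y Σ_t min(y,t) · P(Y=y)P(T=t)
 = 1·0.1764 + 1·0.1911 + 1·0.1225 + 2·0.1836 + 3·0.1989 + 7·0.1275
 = 0.1764 + 0.1911 + 0.1225 + 0.3672 + 0.5967 + 0.8925
 = 2.3464

2.3464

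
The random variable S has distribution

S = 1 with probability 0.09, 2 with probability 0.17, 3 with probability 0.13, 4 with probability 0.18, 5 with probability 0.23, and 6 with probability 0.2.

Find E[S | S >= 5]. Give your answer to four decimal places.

P(S >= 5) = 0.23 + 0.2 = 0.43.
E[S | S >= 5] = [5·0.23 + 6·0.2] / 0.43
 = 2.35 / 0.43
 = 235/43

5.4651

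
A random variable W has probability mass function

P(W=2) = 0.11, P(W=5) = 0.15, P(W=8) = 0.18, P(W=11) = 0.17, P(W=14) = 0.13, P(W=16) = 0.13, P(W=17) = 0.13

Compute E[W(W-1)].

E[W(W-1)] = Σ w(w-1)·P(W=w)
 = 2·0.11 + 20·0.15 + 56·0.18 + 110·0.17 + 182·0.13 + 240·0.13 + 272·0.13
 = 0.22 + 3 + 10.08 + 18.7 + 23.66 + 31.2 + 35.36
 = 122.22

122.22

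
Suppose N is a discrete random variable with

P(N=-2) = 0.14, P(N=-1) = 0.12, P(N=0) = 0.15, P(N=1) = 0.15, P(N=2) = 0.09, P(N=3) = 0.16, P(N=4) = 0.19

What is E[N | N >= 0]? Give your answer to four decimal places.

P(N >= 0) = 0.15 + 0.15 + 0.09 + 0.16 + 0.19 = 0.74.
E[N | N >= 0] = [0·0.15 + 1·0.15 + 2·0.09 + 3·0.16 + 4·0.19] / 0.74
 = 1.57 / 0.74
 = 157/74

2.1216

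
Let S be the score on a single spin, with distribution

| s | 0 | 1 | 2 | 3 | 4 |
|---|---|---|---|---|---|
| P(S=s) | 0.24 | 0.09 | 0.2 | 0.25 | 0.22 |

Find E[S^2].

6.66

E[S^2] = Σ s^2·P(S=s)
 = 0·0.24 + 1·0.09 + 4·0.2 + 9·0.25 + 16·0.22
 = 0 + 0.09 + 0.8 + 2.25 + 3.52
 = 6.66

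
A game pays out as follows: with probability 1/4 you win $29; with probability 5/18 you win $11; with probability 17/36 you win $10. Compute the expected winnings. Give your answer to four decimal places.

E[payout] = 29·1/4 + 11·5/18 + 10·17/36
 = 29/4 + 55/18 + 85/18
 = 541/36

15.0278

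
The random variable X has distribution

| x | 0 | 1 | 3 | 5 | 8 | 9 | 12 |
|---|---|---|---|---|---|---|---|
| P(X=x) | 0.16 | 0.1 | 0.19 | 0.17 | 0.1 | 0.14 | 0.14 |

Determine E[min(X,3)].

E[min(X,3)] = Σ min(x,3)·P(X=x)
 = 0·0.16 + 1·0.1 + 3·0.19 + 3·0.17 + 3·0.1 + 3·0.14 + 3·0.14
 = 0 + 0.1 + 0.57 + 0.51 + 0.3 + 0.42 + 0.42
 = 2.32

2.32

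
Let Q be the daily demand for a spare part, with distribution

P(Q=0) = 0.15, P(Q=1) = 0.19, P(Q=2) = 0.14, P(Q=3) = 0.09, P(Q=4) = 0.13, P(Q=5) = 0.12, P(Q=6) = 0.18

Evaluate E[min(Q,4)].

2.46

E[min(Q,4)] = Σ min(q,4)·P(Q=q)
 = 0·0.15 + 1·0.19 + 2·0.14 + 3·0.09 + 4·0.13 + 4·0.12 + 4·0.18
 = 0 + 0.19 + 0.28 + 0.27 + 0.52 + 0.48 + 0.72
 = 2.46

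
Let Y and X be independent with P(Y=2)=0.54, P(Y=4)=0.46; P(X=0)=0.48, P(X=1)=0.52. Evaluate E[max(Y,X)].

2.92

E[max(Y,X)] = Σ_y Σ_x max(y,x) · P(Y=y)P(X=x)
 = 2·0.2592 + 2·0.2808 + 4·0.2208 + 4·0.2392
 = 0.5184 + 0.5616 + 0.8832 + 0.9568
 = 2.92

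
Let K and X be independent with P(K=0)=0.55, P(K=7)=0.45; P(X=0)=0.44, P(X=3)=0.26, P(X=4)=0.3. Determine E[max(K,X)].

E[max(K,X)] = Σ_k Σ_x max(k,x) · P(K=k)P(X=x)
 = 0·0.242 + 3·0.143 + 4·0.165 + 7·0.198 + 7·0.117 + 7·0.135
 = 0 + 0.429 + 0.66 + 1.386 + 0.819 + 0.945
 = 4.239

4.239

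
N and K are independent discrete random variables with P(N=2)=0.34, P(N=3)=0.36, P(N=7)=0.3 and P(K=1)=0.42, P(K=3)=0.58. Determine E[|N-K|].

2.0944

E[|N-K|] = Σ_n Σ_k |n-k| · P(N=n)P(K=k)
 = 1·0.1428 + 1·0.1972 + 2·0.1512 + 0·0.2088 + 6·0.126 + 4·0.174
 = 0.1428 + 0.1972 + 0.3024 + 0 + 0.756 + 0.696
 = 2.0944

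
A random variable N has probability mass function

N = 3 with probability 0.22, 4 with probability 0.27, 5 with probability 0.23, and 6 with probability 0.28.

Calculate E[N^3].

E[N^3] = Σ n^3·P(N=n)
 = 27·0.22 + 64·0.27 + 125·0.23 + 216·0.28
 = 5.94 + 17.28 + 28.75 + 60.48
 = 112.45

112.45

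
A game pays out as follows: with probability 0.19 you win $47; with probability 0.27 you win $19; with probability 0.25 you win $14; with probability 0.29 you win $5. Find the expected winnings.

19.01

E[payout] = 47·0.19 + 19·0.27 + 14·0.25 + 5·0.29
 = 8.93 + 5.13 + 3.5 + 1.45
 = 19.01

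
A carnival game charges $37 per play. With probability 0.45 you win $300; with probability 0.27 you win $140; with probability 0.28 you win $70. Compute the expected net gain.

155.4

E[payout] = 300·0.45 + 140·0.27 + 70·0.28
 = 135 + 37.8 + 19.6
 = 192.4
Net = 192.4 - 37 = 155.4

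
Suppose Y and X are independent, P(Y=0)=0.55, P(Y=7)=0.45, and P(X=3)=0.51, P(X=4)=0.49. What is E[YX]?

10.9935

E[YX] = Σ_y Σ_x yx · P(Y=y)P(X=x)
 = 0·0.2805 + 0·0.2695 + 21·0.2295 + 28·0.2205
 = 0 + 0 + 4.8195 + 6.174
 = 10.9935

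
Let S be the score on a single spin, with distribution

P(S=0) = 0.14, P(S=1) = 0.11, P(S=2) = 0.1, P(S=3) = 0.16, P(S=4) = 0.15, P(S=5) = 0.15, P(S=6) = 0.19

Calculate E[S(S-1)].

E[S(S-1)] = Σ s(s-1)·P(S=s)
 = 0·0.14 + 0·0.11 + 2·0.1 + 6·0.16 + 12·0.15 + 20·0.15 + 30·0.19
 = 0 + 0 + 0.2 + 0.96 + 1.8 + 3 + 5.7
 = 11.66

11.66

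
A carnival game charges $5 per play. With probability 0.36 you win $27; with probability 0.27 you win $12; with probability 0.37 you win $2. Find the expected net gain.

8.7

E[payout] = 27·0.36 + 12·0.27 + 2·0.37
 = 9.72 + 3.24 + 0.74
 = 13.7
Net = 13.7 - 5 = 8.7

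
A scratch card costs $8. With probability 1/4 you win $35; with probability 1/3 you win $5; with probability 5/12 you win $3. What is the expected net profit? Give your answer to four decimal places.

E[payout] = 35·1/4 + 5·1/3 + 3·5/12
 = 35/4 + 5/3 + 5/4
 = 35/3
Net = 35/3 - 8 = 11/3

3.6667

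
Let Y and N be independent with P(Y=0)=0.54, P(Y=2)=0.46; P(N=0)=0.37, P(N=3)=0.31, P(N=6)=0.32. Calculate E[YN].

2.622

E[YN] = Σ_y Σ_n yn · P(Y=y)P(N=n)
 = 0·0.1998 + 0·0.1674 + 0·0.1728 + 0·0.1702 + 6·0.1426 + 12·0.1472
 = 0 + 0 + 0 + 0 + 0.8556 + 1.7664
 = 2.622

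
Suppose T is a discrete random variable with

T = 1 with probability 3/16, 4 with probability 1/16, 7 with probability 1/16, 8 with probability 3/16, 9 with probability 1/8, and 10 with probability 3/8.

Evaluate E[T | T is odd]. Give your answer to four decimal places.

4.6667

P(T is odd) = 3/16 + 1/16 + 1/8 = 3/8.
E[T | T is odd] = [1·3/16 + 7·1/16 + 9·1/8] / (3/8)
 = 7/4 / (3/8)
 = 14/3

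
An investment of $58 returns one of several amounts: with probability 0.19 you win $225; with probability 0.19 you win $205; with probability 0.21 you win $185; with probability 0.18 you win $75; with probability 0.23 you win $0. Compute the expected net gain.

E[payout] = 225·0.19 + 205·0.19 + 185·0.21 + 75·0.18 + 0·0.23
 = 42.75 + 38.95 + 38.85 + 13.5 + 0
 = 134.05
Net = 134.05 - 58 = 76.05

76.05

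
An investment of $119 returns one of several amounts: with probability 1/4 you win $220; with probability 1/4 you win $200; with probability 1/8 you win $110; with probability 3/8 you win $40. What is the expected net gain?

E[payout] = 220·1/4 + 200·1/4 + 110·1/8 + 40·3/8
 = 55 + 50 + 55/4 + 15
 = 535/4
Net = 535/4 - 119 = 59/4

14.75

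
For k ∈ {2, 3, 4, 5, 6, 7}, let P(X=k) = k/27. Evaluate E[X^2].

29

E[X^2] = Σ x^2·P(X=x)
 = 4·2/27 + 9·1/9 + 16·4/27 + 25·5/27 + 36·2/9 + 49·7/27
 = 8/27 + 1 + 64/27 + 125/27 + 8 + 343/27
 = 29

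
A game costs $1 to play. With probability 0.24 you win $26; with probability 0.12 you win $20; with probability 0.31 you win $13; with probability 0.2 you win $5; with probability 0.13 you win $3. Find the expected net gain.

13.06

E[payout] = 26·0.24 + 20·0.12 + 13·0.31 + 5·0.2 + 3·0.13
 = 6.24 + 2.4 + 4.03 + 1 + 0.39
 = 14.06
Net = 14.06 - 1 = 13.06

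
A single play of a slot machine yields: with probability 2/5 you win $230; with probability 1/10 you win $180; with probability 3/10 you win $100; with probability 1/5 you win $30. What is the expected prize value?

146

E[payout] = 230·2/5 + 180·1/10 + 100·3/10 + 30·1/5
 = 92 + 18 + 30 + 6
 = 146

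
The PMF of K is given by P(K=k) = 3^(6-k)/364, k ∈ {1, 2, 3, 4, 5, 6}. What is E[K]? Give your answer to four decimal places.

E[K] = Σ k·P(K=k)
 = 1·243/364 + 2·81/364 + 3·27/364 + 4·9/364 + 5·3/364 + 6·1/364
 = 243/364 + 81/182 + 81/364 + 9/91 + 15/364 + 3/182
 = 543/364

1.4918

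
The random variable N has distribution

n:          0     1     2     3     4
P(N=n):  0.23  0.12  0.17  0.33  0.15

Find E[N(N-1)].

E[N(N-1)] = Σ n(n-1)·P(N=n)
 = 0·0.23 + 0·0.12 + 2·0.17 + 6·0.33 + 12·0.15
 = 0 + 0 + 0.34 + 1.98 + 1.8
 = 4.12

4.12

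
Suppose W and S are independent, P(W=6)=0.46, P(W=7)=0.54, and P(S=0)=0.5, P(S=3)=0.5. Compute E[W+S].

E[W+S] = Σ_w Σ_s (w+s) · P(W=w)P(S=s)
 = 6·0.23 + 9·0.23 + 7·0.27 + 10·0.27
 = 1.38 + 2.07 + 1.89 + 2.7
 = 8.04

8.04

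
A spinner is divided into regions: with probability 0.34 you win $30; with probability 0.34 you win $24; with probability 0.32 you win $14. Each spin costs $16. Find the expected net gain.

6.84

E[payout] = 30·0.34 + 24·0.34 + 14·0.32
 = 10.2 + 8.16 + 4.48
 = 22.84
Net = 22.84 - 16 = 6.84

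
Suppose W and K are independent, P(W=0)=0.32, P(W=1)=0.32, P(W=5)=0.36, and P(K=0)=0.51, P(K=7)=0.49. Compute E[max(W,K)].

E[max(W,K)] = Σ_w Σ_k max(w,k) · P(W=w)P(K=k)
 = 0·0.1632 + 7·0.1568 + 1·0.1632 + 7·0.1568 + 5·0.1836 + 7·0.1764
 = 0 + 1.0976 + 0.1632 + 1.0976 + 0.918 + 1.2348
 = 4.5112

4.5112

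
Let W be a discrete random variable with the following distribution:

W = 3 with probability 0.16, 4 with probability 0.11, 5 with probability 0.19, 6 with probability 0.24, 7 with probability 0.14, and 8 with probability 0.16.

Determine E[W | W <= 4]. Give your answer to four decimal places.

3.4074

P(W <= 4) = 0.16 + 0.11 = 0.27.
E[W | W <= 4] = [3·0.16 + 4·0.11] / 0.27
 = 0.92 / 0.27
 = 92/27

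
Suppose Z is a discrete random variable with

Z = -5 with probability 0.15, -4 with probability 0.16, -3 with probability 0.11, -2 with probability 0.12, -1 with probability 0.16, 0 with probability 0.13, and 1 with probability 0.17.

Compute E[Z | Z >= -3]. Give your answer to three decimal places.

P(Z >= -3) = 0.11 + 0.12 + 0.16 + 0.13 + 0.17 = 0.69.
E[Z | Z >= -3] = [(-3)·0.11 + (-2)·0.12 + (-1)·0.16 + 0·0.13 + 1·0.17] / 0.69
 = -0.56 / 0.69
 = -56/69

-0.812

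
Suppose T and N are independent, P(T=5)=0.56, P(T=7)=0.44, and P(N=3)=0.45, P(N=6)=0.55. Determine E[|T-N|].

1.846

E[|T-N|] = Σ_t Σ_n |t-n| · P(T=t)P(N=n)
 = 2·0.252 + 1·0.308 + 4·0.198 + 1·0.242
 = 0.504 + 0.308 + 0.792 + 0.242
 = 1.846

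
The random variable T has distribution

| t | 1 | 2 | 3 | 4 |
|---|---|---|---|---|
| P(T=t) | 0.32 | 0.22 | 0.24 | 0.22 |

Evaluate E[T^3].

22.64

E[T^3] = Σ t^3·P(T=t)
 = 1·0.32 + 8·0.22 + 27·0.24 + 64·0.22
 = 0.32 + 1.76 + 6.48 + 14.08
 = 22.64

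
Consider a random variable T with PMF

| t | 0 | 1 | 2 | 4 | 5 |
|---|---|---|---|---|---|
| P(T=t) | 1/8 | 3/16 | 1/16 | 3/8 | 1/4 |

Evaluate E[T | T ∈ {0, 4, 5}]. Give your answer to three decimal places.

P(T ∈ {0, 4, 5}) = 1/8 + 3/8 + 1/4 = 3/4.
E[T | T ∈ {0, 4, 5}] = [0·1/8 + 4·3/8 + 5·1/4] / (3/4)
 = 11/4 / (3/4)
 = 11/3

3.667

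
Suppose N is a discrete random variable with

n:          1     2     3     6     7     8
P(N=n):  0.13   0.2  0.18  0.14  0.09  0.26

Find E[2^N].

E[2^N] = Σ 2^n·P(N=n)
 = 2·0.13 + 4·0.2 + 8·0.18 + 64·0.14 + 128·0.09 + 256·0.26
 = 0.26 + 0.8 + 1.44 + 8.96 + 11.52 + 66.56
 = 89.54

89.54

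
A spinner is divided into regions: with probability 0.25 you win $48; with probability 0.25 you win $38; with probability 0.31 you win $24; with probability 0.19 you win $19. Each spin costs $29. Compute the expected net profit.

E[payout] = 48·0.25 + 38·0.25 + 24·0.31 + 19·0.19
 = 12 + 9.5 + 7.44 + 3.61
 = 32.55
Net = 32.55 - 29 = 3.55

3.55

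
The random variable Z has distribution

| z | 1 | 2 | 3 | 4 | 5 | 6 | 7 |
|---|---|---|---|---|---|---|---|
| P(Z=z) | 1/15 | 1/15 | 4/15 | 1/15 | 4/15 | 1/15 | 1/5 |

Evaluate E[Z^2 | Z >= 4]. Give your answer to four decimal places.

33.2222

P(Z >= 4) = 1/15 + 4/15 + 1/15 + 1/5 = 3/5.
E[Z^2 | Z >= 4] = [16·1/15 + 25·4/15 + 36·1/15 + 49·1/5] / (3/5)
 = 299/15 / (3/5)
 = 299/9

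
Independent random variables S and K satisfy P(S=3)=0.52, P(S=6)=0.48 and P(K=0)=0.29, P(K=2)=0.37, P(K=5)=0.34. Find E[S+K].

E[S+K] = Σ_s Σ_k (s+k) · P(S=s)P(K=k)
 = 3·0.1508 + 5·0.1924 + 8·0.1768 + 6·0.1392 + 8·0.1776 + 11·0.1632
 = 0.4524 + 0.962 + 1.4144 + 0.8352 + 1.4208 + 1.7952
 = 6.88

6.88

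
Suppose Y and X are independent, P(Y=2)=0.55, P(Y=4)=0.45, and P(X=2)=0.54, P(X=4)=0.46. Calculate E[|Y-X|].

0.992

E[|Y-X|] = Σ_y Σ_x |y-x| · P(Y=y)P(X=x)
 = 0·0.297 + 2·0.253 + 2·0.243 + 0·0.207
 = 0 + 0.506 + 0.486 + 0
 = 0.992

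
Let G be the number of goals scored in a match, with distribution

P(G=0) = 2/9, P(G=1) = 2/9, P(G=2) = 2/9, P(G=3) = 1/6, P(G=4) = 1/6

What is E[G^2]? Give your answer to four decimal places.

E[G^2] = Σ g^2·P(G=g)
 = 0·2/9 + 1·2/9 + 4·2/9 + 9·1/6 + 16·1/6
 = 0 + 2/9 + 8/9 + 3/2 + 8/3
 = 95/18

5.2778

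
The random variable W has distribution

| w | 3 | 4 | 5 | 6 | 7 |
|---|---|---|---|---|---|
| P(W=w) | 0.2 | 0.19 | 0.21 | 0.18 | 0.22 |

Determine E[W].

5.03

E[W] = Σ w·P(W=w)
 = 3·0.2 + 4·0.19 + 5·0.21 + 6·0.18 + 7·0.22
 = 0.6 + 0.76 + 1.05 + 1.08 + 1.54
 = 5.03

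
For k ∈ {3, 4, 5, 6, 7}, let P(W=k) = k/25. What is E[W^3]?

E[W^3] = Σ w^3·P(W=w)
 = 27·3/25 + 64·4/25 + 125·1/5 + 216·6/25 + 343·7/25
 = 81/25 + 256/25 + 25 + 1296/25 + 2401/25
 = 4659/25

186.36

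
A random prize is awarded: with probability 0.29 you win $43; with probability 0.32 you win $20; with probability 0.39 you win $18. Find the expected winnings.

25.89

E[payout] = 43·0.29 + 20·0.32 + 18·0.39
 = 12.47 + 6.4 + 7.02
 = 25.89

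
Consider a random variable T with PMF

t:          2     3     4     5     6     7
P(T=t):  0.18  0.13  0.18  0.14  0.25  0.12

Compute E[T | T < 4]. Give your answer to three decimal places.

2.419

P(T < 4) = 0.18 + 0.13 = 0.31.
E[T | T < 4] = [2·0.18 + 3·0.13] / 0.31
 = 0.75 / 0.31
 = 75/31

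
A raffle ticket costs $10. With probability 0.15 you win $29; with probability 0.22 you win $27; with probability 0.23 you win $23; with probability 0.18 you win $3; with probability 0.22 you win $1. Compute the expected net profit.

E[payout] = 29·0.15 + 27·0.22 + 23·0.23 + 3·0.18 + 1·0.22
 = 4.35 + 5.94 + 5.29 + 0.54 + 0.22
 = 16.34
Net = 16.34 - 10 = 6.34

6.34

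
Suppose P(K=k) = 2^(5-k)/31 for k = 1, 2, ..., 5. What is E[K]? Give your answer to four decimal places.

1.8387

E[K] = Σ k·P(K=k)
 = 1·16/31 + 2·8/31 + 3·4/31 + 4·2/31 + 5·1/31
 = 16/31 + 16/31 + 12/31 + 8/31 + 5/31
 = 57/31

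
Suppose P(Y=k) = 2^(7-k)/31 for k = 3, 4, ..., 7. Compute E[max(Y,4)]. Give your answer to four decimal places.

E[max(Y,4)] = Σ max(y,4)·P(Y=y)
 = 4·16/31 + 4·8/31 + 5·4/31 + 6·2/31 + 7·1/31
 = 64/31 + 32/31 + 20/31 + 12/31 + 7/31
 = 135/31

4.3548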